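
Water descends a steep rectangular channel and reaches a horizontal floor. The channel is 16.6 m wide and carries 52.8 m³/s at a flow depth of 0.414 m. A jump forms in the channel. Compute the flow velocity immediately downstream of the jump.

V₂ = 1.56 m/s

q = Q/b = 52.8/16.6 = 3.18 m²/s; V₁ = q/y₁ = 7.68 m/s. Fr₁ = V₁/√(g·y₁) = 3.81.
By Bélanger, y₂/y₁ = ½[√(1 + 8Fr₁²) − 1] = ½[√117.3 − 1] = 4.91.
y₂ = 4.91 × 0.414 = 2.03 m.
V₂ = q/y₂ = 3.18/2.03 = 1.56 m/s.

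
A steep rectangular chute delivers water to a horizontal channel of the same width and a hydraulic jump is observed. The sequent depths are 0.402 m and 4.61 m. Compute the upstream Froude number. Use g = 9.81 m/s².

For a rectangular channel the momentum equation gives q² = ½·g·y₁·y₂·(y₁ + y₂) = ½×9.81×0.402×4.61×5.01 = 45.6.
q = √45.6 = 6.75 m²/s.
V₁ = q/y₁ = 16.8 m/s; Fr₁ = V₁/√(g·y₁) = 8.46.

Fr₁ = 8.46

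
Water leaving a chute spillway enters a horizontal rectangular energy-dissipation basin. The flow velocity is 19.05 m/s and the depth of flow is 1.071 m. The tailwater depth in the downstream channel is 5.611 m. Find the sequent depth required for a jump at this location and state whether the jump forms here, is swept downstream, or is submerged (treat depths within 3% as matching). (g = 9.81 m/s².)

Fr₁ = V₁/√(g·y₁) = 19.05/√(9.81×1.071) = 5.877.
Bélanger equation: y₂/y₁ = ½[√(1 + 8Fr₁²) − 1] = ½[√277.33 − 1] = 7.827.
y₂ = 7.827 × 1.071 = 8.382 m.
Tailwater y_tw = 5.611 m: y_tw < y₂, so the jump is swept downstream.

y₂ = 8.382 m; the jump is swept downstream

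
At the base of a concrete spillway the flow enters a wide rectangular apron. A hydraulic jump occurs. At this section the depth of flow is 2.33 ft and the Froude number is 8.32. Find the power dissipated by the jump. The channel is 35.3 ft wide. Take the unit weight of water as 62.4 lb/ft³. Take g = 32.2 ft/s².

Fr₁ = 8.32 (given).
Conjugate-depth relation: y₂/y₁ = ½[√(1 + 8Fr₁²) − 1] = ½[√554.8 − 1] = 11.3.
y₂ = 11.3 × 2.33 = 26.3 ft.
Head loss: ΔE = (y₂ − y₁)³/(4y₁y₂) = (26.3 − 2.33)³/(4×2.33×26.3) = 13729/245 = 56.1 ft.
V₁ = Fr₁·√(g·y₁) = 8.32×√(32.2×2.33) = 72.1 ft/s; q = V₁·y₁ = 168 ft²/s. Q = q·b = 168 × 35.3 = 5927 cfs. P = γ·Q·ΔE/550 = 62.4 × 5927 × 56.1 / 550 = 37703 hp.

P = 37703 hp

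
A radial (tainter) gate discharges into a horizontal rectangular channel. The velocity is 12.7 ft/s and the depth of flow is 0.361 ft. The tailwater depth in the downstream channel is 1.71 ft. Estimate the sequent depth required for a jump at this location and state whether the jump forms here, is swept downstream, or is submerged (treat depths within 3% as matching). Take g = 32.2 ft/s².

y₂ = 1.73 ft; the jump forms here

Fr₁ = V₁/√(g·y₁) = 12.7/√(32.2×0.361) = 3.72.
From the momentum equation for a rectangular channel, y₂/y₁ = ½[√(1 + 8Fr₁²) − 1] = ½[√112.0 − 1] = 4.79.
y₂ = 4.79 × 0.361 = 1.73 ft.
Tailwater y_tw = 1.71 ft: y_tw ≈ y₂, so the jump forms here.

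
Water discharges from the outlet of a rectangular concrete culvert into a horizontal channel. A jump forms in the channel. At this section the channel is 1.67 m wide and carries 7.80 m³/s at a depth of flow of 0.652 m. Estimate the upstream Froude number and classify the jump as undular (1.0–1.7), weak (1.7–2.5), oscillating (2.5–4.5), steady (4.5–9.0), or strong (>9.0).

Fr₁ = 2.83; oscillating jump

q = Q/b = 7.80/1.67 = 4.67 m²/s; V₁ = q/y₁ = 7.16 m/s. Fr₁ = V₁/√(g·y₁) = 2.83.
Fr₁ = 2.83 lies in the oscillating range.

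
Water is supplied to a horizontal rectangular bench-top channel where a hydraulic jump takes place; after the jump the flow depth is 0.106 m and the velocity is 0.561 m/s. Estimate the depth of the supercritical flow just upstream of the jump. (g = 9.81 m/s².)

y₁ = 0.0450 m

Fr₂ = V₂/√(g·y₂) = 0.561/√(9.81×0.106) = 0.550.
From the momentum equation (using Fr₂), y₁/y₂ = ½[√(1 + 8Fr₂²) − 1] = ½[√3.421 − 1] = 0.425.
y₁ = 0.425 × 0.106 = 0.0450 m.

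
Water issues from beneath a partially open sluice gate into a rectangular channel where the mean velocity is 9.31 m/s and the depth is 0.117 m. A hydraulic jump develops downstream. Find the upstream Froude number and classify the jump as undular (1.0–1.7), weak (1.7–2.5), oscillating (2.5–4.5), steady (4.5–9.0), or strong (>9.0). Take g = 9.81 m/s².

Fr₁ = V₁/√(g·y₁) = 9.31/√(9.81×0.117) = 8.69.
Fr₁ = 8.69 lies in the steady range.

Fr₁ = 8.69; steady jump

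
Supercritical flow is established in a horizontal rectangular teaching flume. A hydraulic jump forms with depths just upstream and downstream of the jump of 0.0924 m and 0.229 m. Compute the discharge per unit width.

q = 0.183 m²/s

For a rectangular channel the momentum equation gives q² = ½·g·y₁·y₂·(y₁ + y₂) = ½×9.81×0.0924×0.229×0.321 = 0.0334.
q = √0.0334 = 0.183 m²/s.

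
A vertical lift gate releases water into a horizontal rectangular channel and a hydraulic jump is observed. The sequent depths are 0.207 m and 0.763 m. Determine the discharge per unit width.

q = 0.867 m²/s

For a rectangular channel the momentum equation gives q² = ½·g·y₁·y₂·(y₁ + y₂) = ½×9.81×0.207×0.763×0.970 = 0.751.
q = √0.751 = 0.867 m²/s.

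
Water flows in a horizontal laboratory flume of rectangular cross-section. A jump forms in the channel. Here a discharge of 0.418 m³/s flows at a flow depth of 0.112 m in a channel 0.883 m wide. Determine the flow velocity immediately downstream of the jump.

V₂ = 0.809 m/s

q = Q/b = 0.418/0.883 = 0.473 m²/s; V₁ = q/y₁ = 4.23 m/s. Fr₁ = V₁/√(g·y₁) = 4.03.
Conjugate-depth relation: y₂/y₁ = ½[√(1 + 8Fr₁²) − 1] = ½[√131.1 − 1] = 5.22.
y₂ = 5.22 × 0.112 = 0.585 m.
V₂ = q/y₂ = 0.473/0.585 = 0.809 m/s.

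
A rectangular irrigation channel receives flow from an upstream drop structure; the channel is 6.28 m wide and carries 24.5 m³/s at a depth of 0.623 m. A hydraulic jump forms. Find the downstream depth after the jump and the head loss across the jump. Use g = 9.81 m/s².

y₂ = 1.94 m; ΔE = 0.474 m

q = Q/b = 24.5/6.28 = 3.90 m²/s; V₁ = q/y₁ = 6.26 m/s. Fr₁ = V₁/√(g·y₁) = 2.53.
Conjugate-depth relation: y₂/y₁ = ½[√(1 + 8Fr₁²) − 1] = ½[√52.33 − 1] = 3.12.
y₂ = 3.12 × 0.623 = 1.94 m.
V₂ = q/y₂ = 3.90/1.94 = 2.01 m/s. E₁ = y₁ + V₁²/2g = 2.62 m; E₂ = y₂ + V₂²/2g = 2.15 m. ΔE = E₁ − E₂ = 0.474 m.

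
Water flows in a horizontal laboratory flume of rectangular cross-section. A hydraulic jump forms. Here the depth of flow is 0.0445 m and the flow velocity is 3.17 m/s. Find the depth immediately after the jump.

y₂ = 0.281 m

Fr₁ = V₁/√(g·y₁) = 3.17/√(9.81×0.0445) = 4.80.
Conjugate-depth relation: y₂/y₁ = ½[√(1 + 8Fr₁²) − 1] = ½[√185.2 − 1] = 6.30.
y₂ = 6.30 × 0.0445 = 0.281 m.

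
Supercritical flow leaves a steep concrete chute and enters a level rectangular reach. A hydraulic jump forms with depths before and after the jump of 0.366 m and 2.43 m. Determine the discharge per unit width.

q = 3.49 m²/s

For a rectangular channel the momentum equation gives q² = ½·g·y₁·y₂·(y₁ + y₂) = ½×9.81×0.366×2.43×2.80 = 12.2.
q = √12.2 = 3.49 m²/s.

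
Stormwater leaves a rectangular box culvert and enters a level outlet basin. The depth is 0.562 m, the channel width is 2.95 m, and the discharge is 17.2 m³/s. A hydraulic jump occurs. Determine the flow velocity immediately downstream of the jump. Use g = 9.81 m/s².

V₂ = 1.80 m/s

q = Q/b = 17.2/2.95 = 5.83 m²/s; V₁ = q/y₁ = 10.4 m/s. Fr₁ = V₁/√(g·y₁) = 4.42.
Sequent-depth ratio: y₂/y₁ = ½[√(1 + 8Fr₁²) − 1] = ½[√157.2 − 1] = 5.77.
y₂ = 5.77 × 0.562 = 3.24 m.
V₂ = q/y₂ = 5.83/3.24 = 1.80 m/s.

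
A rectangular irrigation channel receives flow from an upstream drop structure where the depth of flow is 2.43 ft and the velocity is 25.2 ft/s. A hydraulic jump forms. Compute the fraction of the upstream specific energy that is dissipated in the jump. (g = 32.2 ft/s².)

Fr₁ = V₁/√(g·y₁) = 25.2/√(32.2×2.43) = 2.85.
Sequent-depth ratio: y₂/y₁ = ½[√(1 + 8Fr₁²) − 1] = ½[√65.93 − 1] = 3.56.
y₂ = 3.56 × 2.43 = 8.65 ft.
E₁ = y₁ + V₁²/2g = 12.3 ft. ΔE = (y₂ − y₁)³/(4y₁y₂) = 2.86 ft. ΔE/E₁ = 2.86/12.3 = 0.233.

ΔE/E₁ = 0.233 (23.3%)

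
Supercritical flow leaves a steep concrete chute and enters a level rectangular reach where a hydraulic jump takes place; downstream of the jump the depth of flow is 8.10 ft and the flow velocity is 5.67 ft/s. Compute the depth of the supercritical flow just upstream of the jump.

y₁ = 1.66 ft

Fr₂ = V₂/√(g·y₂) = 5.67/√(32.2×8.10) = 0.351.
The Bélanger relation is symmetric: y₁/y₂ = ½[√(1 + 8Fr₂²) − 1] = ½[√1.986 − 1] = 0.205.
y₁ = 0.205 × 8.10 = 1.66 ft.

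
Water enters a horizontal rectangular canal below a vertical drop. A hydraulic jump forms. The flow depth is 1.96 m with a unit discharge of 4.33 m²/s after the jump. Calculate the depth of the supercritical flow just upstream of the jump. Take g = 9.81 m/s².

V₂ = q/y₂ = 4.33/1.96 = 2.21 m/s; Fr₂ = V₂/√(g·y₂) = 0.504.
The Bélanger relation is symmetric: y₁/y₂ = ½[√(1 + 8Fr₂²) − 1] = ½[√3.031 − 1] = 0.370.
y₁ = 0.370 × 1.96 = 0.726 m.

y₁ = 0.726 m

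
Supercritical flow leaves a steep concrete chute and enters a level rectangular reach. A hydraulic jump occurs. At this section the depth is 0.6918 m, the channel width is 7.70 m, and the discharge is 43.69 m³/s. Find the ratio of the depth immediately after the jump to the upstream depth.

q = Q/b = 43.69/7.70 = 5.674 m²/s; V₁ = q/y₁ = 8.202 m/s. Fr₁ = V₁/√(g·y₁) = 3.148.
Sequent-depth ratio: y₂/y₁ = ½[√(1 + 8Fr₁²) − 1] = ½[√80.298 − 1] = 3.980.

y₂/y₁ = 3.980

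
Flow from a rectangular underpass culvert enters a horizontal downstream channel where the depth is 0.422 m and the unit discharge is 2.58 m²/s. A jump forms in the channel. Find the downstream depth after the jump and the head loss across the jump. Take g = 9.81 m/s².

V₁ = q/y₁ = 2.58/0.422 = 6.11 m/s. Fr₁ = V₁/√(g·y₁) = 6.11/√(9.81×0.422) = 3.00.
Conjugate-depth relation: y₂/y₁ = ½[√(1 + 8Fr₁²) − 1] = ½[√73.23 − 1] = 3.78.
y₂ = 3.78 × 0.422 = 1.59 m.
Head loss: ΔE = (y₂ − y₁)³/(4y₁y₂) = (1.59 − 0.422)³/(4×0.422×1.59) = 1.61/2.69 = 0.599 m.

y₂ = 1.59 m; ΔE = 0.599 m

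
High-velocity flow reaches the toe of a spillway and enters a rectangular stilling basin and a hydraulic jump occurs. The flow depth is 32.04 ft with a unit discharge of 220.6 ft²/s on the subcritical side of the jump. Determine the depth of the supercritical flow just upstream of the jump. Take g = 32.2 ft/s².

y₁ = 2.714 ft

V₂ = q/y₂ = 220.6/32.04 = 6.885 ft/s; Fr₂ = V₂/√(g·y₂) = 0.2144.
Since the conjugate-depth ratio holds either way, y₁/y₂ = ½[√(1 + 8Fr₂²) − 1] = ½[√1.3676 − 1] = 0.08472.
y₁ = 0.08472 × 32.04 = 2.714 ft.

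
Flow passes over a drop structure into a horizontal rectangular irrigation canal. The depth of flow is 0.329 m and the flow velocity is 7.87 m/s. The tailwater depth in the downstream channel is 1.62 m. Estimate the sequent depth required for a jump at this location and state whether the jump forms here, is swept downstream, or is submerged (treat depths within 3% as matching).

Fr₁ = V₁/√(g·y₁) = 7.87/√(9.81×0.329) = 4.38.
From the momentum equation for a rectangular channel, y₂/y₁ = ½[√(1 + 8Fr₁²) − 1] = ½[√154.5 − 1] = 5.72.
y₂ = 5.72 × 0.329 = 1.88 m.
Tailwater y_tw = 1.62 m: y_tw < y₂, so the jump is swept downstream.

y₂ = 1.88 m; the jump is swept downstream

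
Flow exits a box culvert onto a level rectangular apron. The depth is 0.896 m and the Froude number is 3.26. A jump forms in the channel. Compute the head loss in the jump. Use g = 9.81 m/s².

Fr₁ = 3.26 (given).
Conjugate-depth relation: y₂/y₁ = ½[√(1 + 8Fr₁²) − 1] = ½[√86.02 − 1] = 4.14.
y₂ = 4.14 × 0.896 = 3.71 m.
Head loss: ΔE = (y₂ − y₁)³/(4y₁y₂) = (3.71 − 0.896)³/(4×0.896×3.71) = 22.2/13.3 = 1.67 m.

ΔE = 1.67 m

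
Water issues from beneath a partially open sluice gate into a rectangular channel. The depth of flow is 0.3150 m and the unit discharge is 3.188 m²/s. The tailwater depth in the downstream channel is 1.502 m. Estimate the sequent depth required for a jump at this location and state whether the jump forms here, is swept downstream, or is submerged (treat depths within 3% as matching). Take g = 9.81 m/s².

y₂ = 2.412 m; the jump is swept downstream

V₁ = q/y₁ = 3.188/0.3150 = 10.12 m/s. Fr₁ = V₁/√(g·y₁) = 10.12/√(9.81×0.3150) = 5.757.
Conjugate-depth relation: y₂/y₁ = ½[√(1 + 8Fr₁²) − 1] = ½[√266.17 − 1] = 7.657.
y₂ = 7.657 × 0.3150 = 2.412 m.
Tailwater y_tw = 1.502 m: y_tw < y₂, so the jump is swept downstream.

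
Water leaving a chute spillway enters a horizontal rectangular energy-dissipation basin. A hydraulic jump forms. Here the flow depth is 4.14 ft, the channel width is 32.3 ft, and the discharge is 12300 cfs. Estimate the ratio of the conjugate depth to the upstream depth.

q = Q/b = 12300/32.3 = 381 ft²/s; V₁ = q/y₁ = 92.0 ft/s. Fr₁ = V₁/√(g·y₁) = 7.97.
By Bélanger, y₂/y₁ = ½[√(1 + 8Fr₁²) − 1] = ½[√508.7 − 1] = 10.8.

y₂/y₁ = 10.8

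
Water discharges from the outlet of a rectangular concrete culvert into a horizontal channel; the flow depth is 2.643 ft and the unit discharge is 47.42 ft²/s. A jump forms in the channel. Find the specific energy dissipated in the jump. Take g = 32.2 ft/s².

ΔE = 0.6259 ft

V₁ = q/y₁ = 47.42/2.643 = 17.94 ft/s. Fr₁ = V₁/√(g·y₁) = 17.94/√(32.2×2.643) = 1.945.
From the momentum equation for a rectangular channel, y₂/y₁ = ½[√(1 + 8Fr₁²) − 1] = ½[√31.260 − 1] = 2.296.
y₂ = 2.296 × 2.643 = 6.067 ft.
V₂ = q/y₂ = 47.42/6.067 = 7.816 ft/s. E₁ = y₁ + V₁²/2g = 7.642 ft; E₂ = y₂ + V₂²/2g = 7.016 ft. ΔE = E₁ − E₂ = 0.6259 ft.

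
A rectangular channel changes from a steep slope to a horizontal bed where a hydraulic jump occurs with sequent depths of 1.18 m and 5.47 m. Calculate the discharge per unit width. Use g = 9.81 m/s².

q = 14.5 m²/s

For a rectangular channel the momentum equation gives q² = ½·g·y₁·y₂·(y₁ + y₂) = ½×9.81×1.18×5.47×6.65 = 211.
q = √211 = 14.5 m²/s.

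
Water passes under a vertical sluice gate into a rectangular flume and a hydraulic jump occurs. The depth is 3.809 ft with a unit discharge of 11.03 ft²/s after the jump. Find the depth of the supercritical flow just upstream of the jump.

y₁ = 0.4643 ft

V₂ = q/y₂ = 11.03/3.809 = 2.896 ft/s; Fr₂ = V₂/√(g·y₂) = 0.2615.
From the momentum equation (using Fr₂), y₁/y₂ = ½[√(1 + 8Fr₂²) − 1] = ½[√1.5470 − 1] = 0.1219.
y₁ = 0.1219 × 3.809 = 0.4643 ft.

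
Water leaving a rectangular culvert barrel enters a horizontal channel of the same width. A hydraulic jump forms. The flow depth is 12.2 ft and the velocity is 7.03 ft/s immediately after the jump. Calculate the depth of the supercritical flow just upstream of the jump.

y₁ = 2.54 ft

Fr₂ = V₂/√(g·y₂) = 7.03/√(32.2×12.2) = 0.355.
Since the conjugate-depth ratio holds either way, y₁/y₂ = ½[√(1 + 8Fr₂²) − 1] = ½[√2.006 − 1] = 0.208.
y₁ = 0.208 × 12.2 = 2.54 ft.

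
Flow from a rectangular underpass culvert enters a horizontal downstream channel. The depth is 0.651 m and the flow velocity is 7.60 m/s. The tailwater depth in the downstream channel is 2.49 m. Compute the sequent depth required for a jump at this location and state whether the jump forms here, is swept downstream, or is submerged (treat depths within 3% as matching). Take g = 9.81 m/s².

Fr₁ = V₁/√(g·y₁) = 7.60/√(9.81×0.651) = 3.01.
Bélanger equation: y₂/y₁ = ½[√(1 + 8Fr₁²) − 1] = ½[√73.35 − 1] = 3.78.
y₂ = 3.78 × 0.651 = 2.46 m.
Tailwater y_tw = 2.49 m: y_tw ≈ y₂, so the jump forms here.

y₂ = 2.46 m; the jump forms here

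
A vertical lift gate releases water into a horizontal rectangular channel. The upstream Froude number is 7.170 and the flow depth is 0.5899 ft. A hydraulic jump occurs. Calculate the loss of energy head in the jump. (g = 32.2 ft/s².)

Fr₁ = 7.170 (given).
By Bélanger, y₂/y₁ = ½[√(1 + 8Fr₁²) − 1] = ½[√412.27 − 1] = 9.652.
y₂ = 9.652 × 0.5899 = 5.694 ft.
Head loss: ΔE = (y₂ − y₁)³/(4y₁y₂) = (5.694 − 0.5899)³/(4×0.5899×5.694) = 133.0/13.44 = 9.896 ft.

ΔE = 9.896 ft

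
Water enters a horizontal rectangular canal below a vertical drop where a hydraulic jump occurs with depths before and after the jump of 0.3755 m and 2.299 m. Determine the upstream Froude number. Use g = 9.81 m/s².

Fr₁ = 4.669

For a rectangular channel the momentum equation gives q² = ½·g·y₁·y₂·(y₁ + y₂) = ½×9.81×0.3755×2.299×2.675 = 11.32.
q = √11.32 = 3.365 m²/s.
V₁ = q/y₁ = 8.962 m/s; Fr₁ = V₁/√(g·y₁) = 4.669.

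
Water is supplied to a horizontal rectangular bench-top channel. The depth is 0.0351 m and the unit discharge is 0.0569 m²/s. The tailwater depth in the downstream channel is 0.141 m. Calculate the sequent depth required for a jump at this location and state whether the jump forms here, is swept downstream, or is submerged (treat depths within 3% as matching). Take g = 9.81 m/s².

V₁ = q/y₁ = 0.0569/0.0351 = 1.62 m/s. Fr₁ = V₁/√(g·y₁) = 1.62/√(9.81×0.0351) = 2.76.
Conjugate-depth relation: y₂/y₁ = ½[√(1 + 8Fr₁²) − 1] = ½[√62.06 − 1] = 3.44.
y₂ = 3.44 × 0.0351 = 0.121 m.
Tailwater y_tw = 0.141 m: y_tw > y₂, so the jump is submerged.

y₂ = 0.121 m; the jump is submerged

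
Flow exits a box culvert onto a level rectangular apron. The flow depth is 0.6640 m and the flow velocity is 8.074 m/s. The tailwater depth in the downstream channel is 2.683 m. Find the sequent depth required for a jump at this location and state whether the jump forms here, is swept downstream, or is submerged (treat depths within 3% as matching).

y₂ = 2.657 m; the jump forms here

Fr₁ = V₁/√(g·y₁) = 8.074/√(9.81×0.6640) = 3.164.
By Bélanger, y₂/y₁ = ½[√(1 + 8Fr₁²) − 1] = ½[√81.063 − 1] = 4.002.
y₂ = 4.002 × 0.6640 = 2.657 m.
Tailwater y_tw = 2.683 m: y_tw ≈ y₂, so the jump forms here.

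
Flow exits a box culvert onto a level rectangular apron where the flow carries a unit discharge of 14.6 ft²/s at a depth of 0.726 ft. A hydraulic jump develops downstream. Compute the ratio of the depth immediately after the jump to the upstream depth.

V₁ = q/y₁ = 14.6/0.726 = 20.1 ft/s. Fr₁ = V₁/√(g·y₁) = 20.1/√(32.2×0.726) = 4.16.
Bélanger equation: y₂/y₁ = ½[√(1 + 8Fr₁²) − 1] = ½[√139.4 − 1] = 5.40.

y₂/y₁ = 5.40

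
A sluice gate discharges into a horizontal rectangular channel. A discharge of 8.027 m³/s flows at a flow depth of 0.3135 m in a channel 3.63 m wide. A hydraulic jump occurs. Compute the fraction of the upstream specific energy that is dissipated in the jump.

q = Q/b = 8.027/3.63 = 2.211 m²/s; V₁ = q/y₁ = 7.054 m/s. Fr₁ = V₁/√(g·y₁) = 4.022.
By Bélanger, y₂/y₁ = ½[√(1 + 8Fr₁²) − 1] = ½[√130.42 − 1] = 5.210.
y₂ = 5.210 × 0.3135 = 1.633 m.
E₁ = y₁ + V₁²/2g = 2.849 m. ΔE = (y₂ − y₁)³/(4y₁y₂) = 1.123 m. ΔE/E₁ = 1.123/2.849 = 0.394.

ΔE/E₁ = 0.394 (39.4%)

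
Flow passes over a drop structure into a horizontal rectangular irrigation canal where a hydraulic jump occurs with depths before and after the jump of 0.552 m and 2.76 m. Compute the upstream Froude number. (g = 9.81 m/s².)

Fr₁ = 3.87

For a rectangular channel the momentum equation gives q² = ½·g·y₁·y₂·(y₁ + y₂) = ½×9.81×0.552×2.76×3.31 = 24.8.
q = √24.8 = 4.97 m²/s.
V₁ = q/y₁ = 9.01 m/s; Fr₁ = V₁/√(g·y₁) = 3.87.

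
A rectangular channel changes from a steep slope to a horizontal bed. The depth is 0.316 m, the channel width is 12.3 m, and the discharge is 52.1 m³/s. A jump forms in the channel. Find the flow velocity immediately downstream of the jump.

q = Q/b = 52.1/12.3 = 4.24 m²/s; V₁ = q/y₁ = 13.4 m/s. Fr₁ = V₁/√(g·y₁) = 7.61.
Sequent-depth ratio: y₂/y₁ = ½[√(1 + 8Fr₁²) − 1] = ½[√464.7 − 1] = 10.3.
y₂ = 10.3 × 0.316 = 3.25 m.
V₂ = q/y₂ = 4.24/3.25 = 1.30 m/s.

V₂ = 1.30 m/s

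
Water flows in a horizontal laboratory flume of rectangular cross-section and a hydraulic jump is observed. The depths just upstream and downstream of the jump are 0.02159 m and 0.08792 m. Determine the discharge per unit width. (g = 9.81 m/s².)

For a rectangular channel the momentum equation gives q² = ½·g·y₁·y₂·(y₁ + y₂) = ½×9.81×0.02159×0.08792×0.1095 = 0.001020.
q = √0.001020 = 0.03193 m²/s.

q = 0.03193 m²/s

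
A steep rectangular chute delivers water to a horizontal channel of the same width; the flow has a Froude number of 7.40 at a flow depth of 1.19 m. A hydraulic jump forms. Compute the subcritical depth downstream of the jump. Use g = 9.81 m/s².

y₂ = 11.9 m

Fr₁ = 7.40 (given).
From the momentum equation for a rectangular channel, y₂/y₁ = ½[√(1 + 8Fr₁²) − 1] = ½[√439.1 − 1] = 9.98.
y₂ = 9.98 × 1.19 = 11.9 m.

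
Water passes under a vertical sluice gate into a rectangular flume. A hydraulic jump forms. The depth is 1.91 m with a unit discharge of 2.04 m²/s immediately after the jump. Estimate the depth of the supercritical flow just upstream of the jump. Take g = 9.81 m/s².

y₁ = 0.210 m

V₂ = q/y₂ = 2.04/1.91 = 1.07 m/s; Fr₂ = V₂/√(g·y₂) = 0.247.
Applying the sequent-depth relation in reverse, y₁/y₂ = ½[√(1 + 8Fr₂²) − 1] = ½[√1.487 − 1] = 0.110.
y₁ = 0.110 × 1.91 = 0.210 m.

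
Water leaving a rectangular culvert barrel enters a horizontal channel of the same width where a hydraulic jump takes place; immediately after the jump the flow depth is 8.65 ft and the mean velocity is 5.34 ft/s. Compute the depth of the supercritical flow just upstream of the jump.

Fr₂ = V₂/√(g·y₂) = 5.34/√(32.2×8.65) = 0.320.
Since the conjugate-depth ratio holds either way, y₁/y₂ = ½[√(1 + 8Fr₂²) − 1] = ½[√1.819 − 1] = 0.174.
y₁ = 0.174 × 8.65 = 1.51 ft.

y₁ = 1.51 ft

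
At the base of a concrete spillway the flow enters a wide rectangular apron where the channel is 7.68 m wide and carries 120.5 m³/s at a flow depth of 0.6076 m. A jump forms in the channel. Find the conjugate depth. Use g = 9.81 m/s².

y₂ = 8.790 m

q = Q/b = 120.5/7.68 = 15.69 m²/s; V₁ = q/y₁ = 25.82 m/s. Fr₁ = V₁/√(g·y₁) = 10.58.
By Bélanger, y₂/y₁ = ½[√(1 + 8Fr₁²) − 1] = ½[√895.99 − 1] = 14.47.
y₂ = 14.47 × 0.6076 = 8.790 m.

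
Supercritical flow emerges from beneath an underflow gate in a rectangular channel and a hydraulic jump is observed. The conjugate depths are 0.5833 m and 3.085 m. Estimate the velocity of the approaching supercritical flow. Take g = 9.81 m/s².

V₁ = 9.755 m/s

For a rectangular channel the momentum equation gives q² = ½·g·y₁·y₂·(y₁ + y₂) = ½×9.81×0.5833×3.085×3.668 = 32.38.
q = √32.38 = 5.690 m²/s.
V₁ = q/y₁ = 5.690/0.5833 = 9.755 m/s.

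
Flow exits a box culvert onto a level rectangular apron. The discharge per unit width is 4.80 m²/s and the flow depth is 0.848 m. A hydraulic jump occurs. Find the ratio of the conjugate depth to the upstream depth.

V₁ = q/y₁ = 4.80/0.848 = 5.66 m/s. Fr₁ = V₁/√(g·y₁) = 5.66/√(9.81×0.848) = 1.96.
Sequent-depth ratio: y₂/y₁ = ½[√(1 + 8Fr₁²) − 1] = ½[√31.81 − 1] = 2.32.

y₂/y₁ = 2.32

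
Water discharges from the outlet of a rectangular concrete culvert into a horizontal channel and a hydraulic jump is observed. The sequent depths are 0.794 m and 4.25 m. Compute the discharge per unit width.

For a rectangular channel the momentum equation gives q² = ½·g·y₁·y₂·(y₁ + y₂) = ½×9.81×0.794×4.25×5.04 = 83.5.
q = √83.5 = 9.14 m²/s.

q = 9.14 m²/s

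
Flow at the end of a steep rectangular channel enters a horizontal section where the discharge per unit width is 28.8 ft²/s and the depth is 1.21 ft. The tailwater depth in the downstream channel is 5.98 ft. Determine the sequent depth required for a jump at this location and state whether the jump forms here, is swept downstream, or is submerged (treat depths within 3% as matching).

y₂ = 5.95 ft; the jump forms here

V₁ = q/y₁ = 28.8/1.21 = 23.8 ft/s. Fr₁ = V₁/√(g·y₁) = 23.8/√(32.2×1.21) = 3.81.
From the momentum equation for a rectangular channel, y₂/y₁ = ½[√(1 + 8Fr₁²) − 1] = ½[√117.3 − 1] = 4.92.
y₂ = 4.92 × 1.21 = 5.95 ft.
Tailwater y_tw = 5.98 ft: y_tw ≈ y₂, so the jump forms here.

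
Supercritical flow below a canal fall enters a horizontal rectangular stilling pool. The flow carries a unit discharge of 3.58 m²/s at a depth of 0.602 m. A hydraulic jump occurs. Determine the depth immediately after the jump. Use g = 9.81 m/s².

V₁ = q/y₁ = 3.58/0.602 = 5.95 m/s. Fr₁ = V₁/√(g·y₁) = 5.95/√(9.81×0.602) = 2.45.
Conjugate-depth relation: y₂/y₁ = ½[√(1 + 8Fr₁²) − 1] = ½[√48.91 − 1] = 3.00.
y₂ = 3.00 × 0.602 = 1.80 m.

y₂ = 1.80 m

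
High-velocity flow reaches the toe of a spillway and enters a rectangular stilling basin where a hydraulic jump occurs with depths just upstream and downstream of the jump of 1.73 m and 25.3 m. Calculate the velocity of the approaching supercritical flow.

For a rectangular channel the momentum equation gives q² = ½·g·y₁·y₂·(y₁ + y₂) = ½×9.81×1.73×25.3×27.0 = 5803.
q = √5803 = 76.2 m²/s.
V₁ = q/y₁ = 76.2/1.73 = 44.0 m/s.

V₁ = 44.0 m/s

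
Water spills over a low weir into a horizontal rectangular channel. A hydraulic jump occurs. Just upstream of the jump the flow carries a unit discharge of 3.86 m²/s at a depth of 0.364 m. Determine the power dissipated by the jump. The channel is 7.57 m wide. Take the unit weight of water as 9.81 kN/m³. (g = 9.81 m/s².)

V₁ = q/y₁ = 3.86/0.364 = 10.6 m/s. Fr₁ = V₁/√(g·y₁) = 10.6/√(9.81×0.364) = 5.61.
By Bélanger, y₂/y₁ = ½[√(1 + 8Fr₁²) − 1] = ½[√252.9 − 1] = 7.45.
y₂ = 7.45 × 0.364 = 2.71 m.
Head loss: ΔE = (y₂ − y₁)³/(4y₁y₂) = (2.71 − 0.364)³/(4×0.364×2.71) = 13.0/3.95 = 3.28 m.
Q = q·b = 3.86 × 7.57 = 29.2 m³/s. P = γ·Q·ΔE = 9.81 × 29.2 × 3.28 = 940 kW.

P = 940 kW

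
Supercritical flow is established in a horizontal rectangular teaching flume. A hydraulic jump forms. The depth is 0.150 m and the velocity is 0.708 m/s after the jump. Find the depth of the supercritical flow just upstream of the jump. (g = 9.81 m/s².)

Fr₂ = V₂/√(g·y₂) = 0.708/√(9.81×0.150) = 0.584.
Applying the sequent-depth relation in reverse, y₁/y₂ = ½[√(1 + 8Fr₂²) − 1] = ½[√3.725 − 1] = 0.465.
y₁ = 0.465 × 0.150 = 0.0698 m.

y₁ = 0.0698 m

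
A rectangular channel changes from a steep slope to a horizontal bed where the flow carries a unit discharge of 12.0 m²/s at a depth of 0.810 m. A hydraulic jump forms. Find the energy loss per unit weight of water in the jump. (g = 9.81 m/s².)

V₁ = q/y₁ = 12.0/0.810 = 14.8 m/s. Fr₁ = V₁/√(g·y₁) = 14.8/√(9.81×0.810) = 5.26.
Sequent-depth ratio: y₂/y₁ = ½[√(1 + 8Fr₁²) − 1] = ½[√222.0 − 1] = 6.95.
y₂ = 6.95 × 0.810 = 5.63 m.
V₂ = q/y₂ = 12.0/5.63 = 2.13 m/s. E₁ = y₁ + V₁²/2g = 12.0 m; E₂ = y₂ + V₂²/2g = 5.86 m. ΔE = E₁ − E₂ = 6.14 m.

ΔE = 6.14 m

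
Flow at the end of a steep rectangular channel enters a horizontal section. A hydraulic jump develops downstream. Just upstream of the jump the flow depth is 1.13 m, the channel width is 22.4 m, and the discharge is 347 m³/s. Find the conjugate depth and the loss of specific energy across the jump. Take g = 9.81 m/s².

q = Q/b = 347/22.4 = 15.5 m²/s; V₁ = q/y₁ = 13.7 m/s. Fr₁ = V₁/√(g·y₁) = 4.12.
Conjugate-depth relation: y₂/y₁ = ½[√(1 + 8Fr₁²) − 1] = ½[√136.6 − 1] = 5.34.
y₂ = 5.34 × 1.13 = 6.04 m.
Head loss: ΔE = (y₂ − y₁)³/(4y₁y₂) = (6.04 − 1.13)³/(4×1.13×6.04) = 118/27.3 = 4.33 m.

y₂ = 6.04 m; ΔE = 4.33 m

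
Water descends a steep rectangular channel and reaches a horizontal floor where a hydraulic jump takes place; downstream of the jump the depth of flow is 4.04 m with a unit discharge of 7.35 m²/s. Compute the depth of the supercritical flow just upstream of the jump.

y₁ = 0.589 m

V₂ = q/y₂ = 7.35/4.04 = 1.82 m/s; Fr₂ = V₂/√(g·y₂) = 0.289.
The Bélanger relation is symmetric: y₁/y₂ = ½[√(1 + 8Fr₂²) − 1] = ½[√1.668 − 1] = 0.146.
y₁ = 0.146 × 4.04 = 0.589 m.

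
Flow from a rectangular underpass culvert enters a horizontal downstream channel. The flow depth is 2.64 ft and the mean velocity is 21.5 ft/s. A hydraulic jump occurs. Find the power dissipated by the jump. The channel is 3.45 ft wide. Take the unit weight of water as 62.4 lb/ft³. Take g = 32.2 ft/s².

Fr₁ = V₁/√(g·y₁) = 21.5/√(32.2×2.64) = 2.33.
By Bélanger, y₂/y₁ = ½[√(1 + 8Fr₁²) − 1] = ½[√44.50 − 1] = 2.84.
y₂ = 2.84 × 2.64 = 7.49 ft.
q = V₁·y₁ = 21.5 × 2.64 = 56.8 ft²/s. V₂ = q/y₂ = 56.8/7.49 = 7.58 ft/s. E₁ = y₁ + V₁²/2g = 9.82 ft; E₂ = y₂ + V₂²/2g = 8.38 ft. ΔE = E₁ − E₂ = 1.44 ft.
Q = q·b = 56.8 × 3.45 = 196 cfs. P = γ·Q·ΔE/550 = 62.4 × 196 × 1.44 / 550 = 32.0 hp.

P = 32.0 hp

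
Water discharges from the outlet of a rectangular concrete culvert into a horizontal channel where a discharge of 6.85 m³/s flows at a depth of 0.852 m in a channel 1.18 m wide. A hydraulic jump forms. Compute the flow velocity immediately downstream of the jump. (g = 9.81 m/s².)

V₂ = 2.37 m/s

q = Q/b = 6.85/1.18 = 5.81 m²/s; V₁ = q/y₁ = 6.81 m/s. Fr₁ = V₁/√(g·y₁) = 2.36.
Bélanger equation: y₂/y₁ = ½[√(1 + 8Fr₁²) − 1] = ½[√45.43 − 1] = 2.87.
y₂ = 2.87 × 0.852 = 2.45 m.
V₂ = q/y₂ = 5.81/2.45 = 2.37 m/s.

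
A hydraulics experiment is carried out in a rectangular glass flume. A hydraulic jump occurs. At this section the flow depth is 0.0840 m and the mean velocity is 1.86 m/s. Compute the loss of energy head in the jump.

ΔE = 0.0257 m

Fr₁ = V₁/√(g·y₁) = 1.86/√(9.81×0.0840) = 2.05.
From the momentum equation for a rectangular channel, y₂/y₁ = ½[√(1 + 8Fr₁²) − 1] = ½[√34.59 − 1] = 2.44.
y₂ = 2.44 × 0.0840 = 0.205 m.
Head loss: ΔE = (y₂ − y₁)³/(4y₁y₂) = (0.205 − 0.0840)³/(4×0.0840×0.205) = 0.00177/0.0689 = 0.0257 m.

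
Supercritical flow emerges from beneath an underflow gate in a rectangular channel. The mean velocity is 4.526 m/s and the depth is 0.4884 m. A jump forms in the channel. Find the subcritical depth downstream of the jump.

Fr₁ = V₁/√(g·y₁) = 4.526/√(9.81×0.4884) = 2.068.
Bélanger equation: y₂/y₁ = ½[√(1 + 8Fr₁²) − 1] = ½[√35.204 − 1] = 2.467.
y₂ = 2.467 × 0.4884 = 1.205 m.

y₂ = 1.205 m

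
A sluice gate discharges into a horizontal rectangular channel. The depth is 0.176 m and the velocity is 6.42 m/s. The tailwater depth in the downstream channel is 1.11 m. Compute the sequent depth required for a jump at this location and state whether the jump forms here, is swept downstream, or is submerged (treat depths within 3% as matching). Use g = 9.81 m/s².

Fr₁ = V₁/√(g·y₁) = 6.42/√(9.81×0.176) = 4.89.
Bélanger equation: y₂/y₁ = ½[√(1 + 8Fr₁²) − 1] = ½[√192.0 − 1] = 6.43.
y₂ = 6.43 × 0.176 = 1.13 m.
Tailwater y_tw = 1.11 m: y_tw ≈ y₂, so the jump forms here.

y₂ = 1.13 m; the jump forms here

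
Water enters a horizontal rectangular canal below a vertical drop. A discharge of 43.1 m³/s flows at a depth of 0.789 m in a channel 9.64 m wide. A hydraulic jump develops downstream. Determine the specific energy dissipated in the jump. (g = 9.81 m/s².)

q = Q/b = 43.1/9.64 = 4.47 m²/s; V₁ = q/y₁ = 5.67 m/s. Fr₁ = V₁/√(g·y₁) = 2.04.
By Bélanger, y₂/y₁ = ½[√(1 + 8Fr₁²) − 1] = ½[√34.19 − 1] = 2.42.
y₂ = 2.42 × 0.789 = 1.91 m.
V₂ = q/y₂ = 4.47/1.91 = 2.34 m/s. E₁ = y₁ + V₁²/2g = 2.43 m; E₂ = y₂ + V₂²/2g = 2.19 m. ΔE = E₁ − E₂ = 0.235 m.

ΔE = 0.235 m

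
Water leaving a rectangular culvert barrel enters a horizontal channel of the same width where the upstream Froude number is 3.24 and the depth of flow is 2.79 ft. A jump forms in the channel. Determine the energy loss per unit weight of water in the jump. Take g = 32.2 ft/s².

ΔE = 5.10 ft

Fr₁ = 3.24 (given).
From the momentum equation for a rectangular channel, y₂/y₁ = ½[√(1 + 8Fr₁²) − 1] = ½[√84.98 − 1] = 4.11.
y₂ = 4.11 × 2.79 = 11.5 ft.
Head loss: ΔE = (y₂ − y₁)³/(4y₁y₂) = (11.5 − 2.79)³/(4×2.79×11.5) = 653/128 = 5.10 ft.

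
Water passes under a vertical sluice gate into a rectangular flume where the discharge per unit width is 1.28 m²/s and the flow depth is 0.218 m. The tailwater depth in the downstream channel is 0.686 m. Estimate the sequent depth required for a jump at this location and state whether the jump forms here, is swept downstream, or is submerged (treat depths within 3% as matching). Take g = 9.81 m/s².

V₁ = q/y₁ = 1.28/0.218 = 5.87 m/s. Fr₁ = V₁/√(g·y₁) = 5.87/√(9.81×0.218) = 4.02.
Sequent-depth ratio: y₂/y₁ = ½[√(1 + 8Fr₁²) − 1] = ½[√130.0 − 1] = 5.20.
y₂ = 5.20 × 0.218 = 1.13 m.
Tailwater y_tw = 0.686 m: y_tw < y₂, so the jump is swept downstream.

y₂ = 1.13 m; the jump is swept downstream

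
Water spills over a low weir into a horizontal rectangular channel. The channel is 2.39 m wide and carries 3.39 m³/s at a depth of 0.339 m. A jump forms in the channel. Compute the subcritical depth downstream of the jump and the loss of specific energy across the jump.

q = Q/b = 3.39/2.39 = 1.42 m²/s; V₁ = q/y₁ = 4.18 m/s. Fr₁ = V₁/√(g·y₁) = 2.29.
From the momentum equation for a rectangular channel, y₂/y₁ = ½[√(1 + 8Fr₁²) − 1] = ½[√43.11 − 1] = 2.78.
y₂ = 2.78 × 0.339 = 0.943 m.
Head loss: ΔE = (y₂ − y₁)³/(4y₁y₂) = (0.943 − 0.339)³/(4×0.339×0.943) = 0.221/1.28 = 0.173 m.

y₂ = 0.943 m; ΔE = 0.173 m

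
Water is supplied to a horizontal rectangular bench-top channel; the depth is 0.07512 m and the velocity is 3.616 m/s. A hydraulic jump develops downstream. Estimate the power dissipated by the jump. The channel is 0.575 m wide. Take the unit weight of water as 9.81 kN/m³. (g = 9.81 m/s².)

Fr₁ = V₁/√(g·y₁) = 3.616/√(9.81×0.07512) = 4.212.
Sequent-depth ratio: y₂/y₁ = ½[√(1 + 8Fr₁²) − 1] = ½[√142.95 − 1] = 5.478.
y₂ = 5.478 × 0.07512 = 0.4115 m.
Head loss: ΔE = (y₂ − y₁)³/(4y₁y₂) = (0.4115 − 0.07512)³/(4×0.07512×0.4115) = 0.03806/0.1236 = 0.3078 m.
q = V₁·y₁ = 3.616 × 0.07512 = 0.2716 m²/s. Q = q·b = 0.2716 × 0.575 = 0.1562 m³/s. P = γ·Q·ΔE = 9.81 × 0.1562 × 0.3078 = 0.4717 kW.

P = 0.4717 kW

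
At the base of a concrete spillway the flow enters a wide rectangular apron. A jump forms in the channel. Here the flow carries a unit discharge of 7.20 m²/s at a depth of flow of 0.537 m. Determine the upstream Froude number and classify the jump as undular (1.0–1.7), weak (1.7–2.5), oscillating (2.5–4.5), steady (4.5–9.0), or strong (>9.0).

Fr₁ = 5.84; steady jump

V₁ = q/y₁ = 7.20/0.537 = 13.4 m/s. Fr₁ = V₁/√(g·y₁) = 13.4/√(9.81×0.537) = 5.84.
Fr₁ = 5.84 lies in the steady range.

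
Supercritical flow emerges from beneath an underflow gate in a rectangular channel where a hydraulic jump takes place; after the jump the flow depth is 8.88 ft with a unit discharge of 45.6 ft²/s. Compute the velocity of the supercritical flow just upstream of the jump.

V₂ = q/y₂ = 45.6/8.88 = 5.14 ft/s; Fr₂ = V₂/√(g·y₂) = 0.304.
Since the conjugate-depth ratio holds either way, y₁/y₂ = ½[√(1 + 8Fr₂²) − 1] = ½[√1.738 − 1] = 0.159.
y₁ = 0.159 × 8.88 = 1.41 ft.
V₁ = q/y₁ = 45.6/1.41 = 32.3 ft/s.

V₁ = 32.3 ft/s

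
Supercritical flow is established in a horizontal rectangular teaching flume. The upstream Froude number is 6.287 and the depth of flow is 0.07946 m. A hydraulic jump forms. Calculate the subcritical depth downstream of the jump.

y₂ = 0.6679 m

Fr₁ = 6.287 (given).
Sequent-depth ratio: y₂/y₁ = ½[√(1 + 8Fr₁²) − 1] = ½[√317.21 − 1] = 8.405.
y₂ = 8.405 × 0.07946 = 0.6679 m.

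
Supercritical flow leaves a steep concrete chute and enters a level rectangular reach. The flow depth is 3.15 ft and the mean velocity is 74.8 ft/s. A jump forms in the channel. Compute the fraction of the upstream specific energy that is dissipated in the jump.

Fr₁ = V₁/√(g·y₁) = 74.8/√(32.2×3.15) = 7.43.
By Bélanger, y₂/y₁ = ½[√(1 + 8Fr₁²) − 1] = ½[√442.3 − 1] = 10.0.
y₂ = 10.0 × 3.15 = 31.5 ft.
E₁ = y₁ + V₁²/2g = 90.0 ft. ΔE = (y₂ − y₁)³/(4y₁y₂) = 57.6 ft. ΔE/E₁ = 57.6/90.0 = 0.640.

ΔE/E₁ = 0.640 (64.0%)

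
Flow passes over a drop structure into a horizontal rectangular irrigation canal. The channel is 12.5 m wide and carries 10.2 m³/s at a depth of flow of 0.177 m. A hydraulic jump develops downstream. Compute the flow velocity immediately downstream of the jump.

V₂ = 1.03 m/s

q = Q/b = 10.2/12.5 = 0.816 m²/s; V₁ = q/y₁ = 4.61 m/s. Fr₁ = V₁/√(g·y₁) = 3.50.
Sequent-depth ratio: y₂/y₁ = ½[√(1 + 8Fr₁²) − 1] = ½[√98.92 − 1] = 4.47.
y₂ = 4.47 × 0.177 = 0.792 m.
V₂ = q/y₂ = 0.816/0.792 = 1.03 m/s.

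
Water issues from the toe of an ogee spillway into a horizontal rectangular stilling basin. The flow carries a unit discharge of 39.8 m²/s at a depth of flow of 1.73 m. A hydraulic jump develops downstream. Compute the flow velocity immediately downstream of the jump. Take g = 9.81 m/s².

V₂ = 3.10 m/s

V₁ = q/y₁ = 39.8/1.73 = 23.0 m/s. Fr₁ = V₁/√(g·y₁) = 23.0/√(9.81×1.73) = 5.58.
Conjugate-depth relation: y₂/y₁ = ½[√(1 + 8Fr₁²) − 1] = ½[√250.5 − 1] = 7.41.
y₂ = 7.41 × 1.73 = 12.8 m.
V₂ = q/y₂ = 39.8/12.8 = 3.10 m/s.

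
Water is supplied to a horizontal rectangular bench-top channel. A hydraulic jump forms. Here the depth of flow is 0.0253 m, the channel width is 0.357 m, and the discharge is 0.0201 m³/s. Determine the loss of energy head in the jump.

ΔE = 0.123 m

q = Q/b = 0.0201/0.357 = 0.0563 m²/s; V₁ = q/y₁ = 2.23 m/s. Fr₁ = V₁/√(g·y₁) = 4.47.
From the momentum equation for a rectangular channel, y₂/y₁ = ½[√(1 + 8Fr₁²) − 1] = ½[√160.6 − 1] = 5.84.
y₂ = 5.84 × 0.0253 = 0.148 m.
V₂ = q/y₂ = 0.0563/0.148 = 0.381 m/s. E₁ = y₁ + V₁²/2g = 0.278 m; E₂ = y₂ + V₂²/2g = 0.155 m. ΔE = E₁ − E₂ = 0.123 m.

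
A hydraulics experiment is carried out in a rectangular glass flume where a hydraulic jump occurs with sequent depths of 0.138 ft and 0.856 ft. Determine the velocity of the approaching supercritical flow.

V₁ = 9.96 ft/s

For a rectangular channel the momentum equation gives q² = ½·g·y₁·y₂·(y₁ + y₂) = ½×32.2×0.138×0.856×0.994 = 1.89.
q = √1.89 = 1.37 ft²/s.
V₁ = q/y₁ = 1.37/0.138 = 9.96 ft/s.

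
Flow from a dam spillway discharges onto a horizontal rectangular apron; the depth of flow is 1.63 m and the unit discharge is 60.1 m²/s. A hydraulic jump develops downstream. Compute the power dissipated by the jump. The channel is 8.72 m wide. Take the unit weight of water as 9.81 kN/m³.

V₁ = q/y₁ = 60.1/1.63 = 36.9 m/s. Fr₁ = V₁/√(g·y₁) = 36.9/√(9.81×1.63) = 9.22.
Sequent-depth ratio: y₂/y₁ = ½[√(1 + 8Fr₁²) − 1] = ½[√681.2 − 1] = 12.5.
y₂ = 12.5 × 1.63 = 20.5 m.
Head loss: ΔE = (y₂ − y₁)³/(4y₁y₂) = (20.5 − 1.63)³/(4×1.63×20.5) = 6672/133 = 50.0 m.
Q = q·b = 60.1 × 8.72 = 524 m³/s. P = γ·Q·ΔE = 9.81 × 524 × 50.0 = 257186 kW.

P = 257186 kW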